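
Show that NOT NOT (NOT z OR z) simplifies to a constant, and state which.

NOT NOT (NOT z OR z)
= NOT z OR z   — double negation
= TRUE   — complement

TRUE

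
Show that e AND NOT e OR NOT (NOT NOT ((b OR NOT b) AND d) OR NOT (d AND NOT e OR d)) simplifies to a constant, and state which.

e AND NOT e OR NOT (NOT NOT ((b OR NOT b) AND d) OR NOT (d AND NOT e OR d))
= e AND NOT e OR NOT ((b OR NOT b) AND d) AND (d AND NOT e OR d)   (De Morgan)
= e AND NOT e OR NOT ((b OR NOT b) AND d) AND d   (absorption)
= e AND NOT e OR NOT d AND d   (complement / identity)
= NOT d AND d   (complement / identity)
= FALSE   (complement)

FALSE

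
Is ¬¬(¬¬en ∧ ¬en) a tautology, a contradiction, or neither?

¬¬(¬¬en ∧ ¬en)
= ¬¬(en ∧ ¬en)   (double negation)
= en ∧ ¬en   (double negation)
= False   (complement)

contradiction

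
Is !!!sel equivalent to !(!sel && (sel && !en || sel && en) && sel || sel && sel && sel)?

E1: !!!sel
    = !sel   (double negation)
E2: !(!sel && (sel && !en || sel && en) && sel || sel && sel && sel)
    = !(!sel && sel && sel || sel && sel && sel)   (distribution)
    = !(sel && sel)   (distribution)
    = !sel   (idempotence)
Both reduce to !sel, so they are equivalent.

Yes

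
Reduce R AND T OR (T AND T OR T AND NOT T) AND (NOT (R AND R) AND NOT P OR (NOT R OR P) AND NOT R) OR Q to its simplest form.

T OR Q

R AND T OR (T AND T OR T AND NOT T) AND (NOT (R AND R) AND NOT P OR (NOT R OR P) AND NOT R) OR Q
= R AND T OR (T AND T OR T AND NOT T) AND (NOT (R AND R) AND NOT P OR NOT R) OR Q   — absorption
= R AND T OR T AND (NOT (R AND R) AND NOT P OR NOT R) OR Q   — distribution
= R AND T OR T AND (NOT R AND NOT P OR NOT R) OR Q   — idempotence
= R AND T OR T AND NOT R OR Q   — absorption
= T OR Q   — distribution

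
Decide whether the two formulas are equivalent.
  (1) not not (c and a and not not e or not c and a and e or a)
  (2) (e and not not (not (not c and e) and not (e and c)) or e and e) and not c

No

E1: not not (c and a and not not e or not c and a and e or a)
    = not not (c and a and e or not c and a and e or a)   [double negation]
    = c and a and e or not c and a and e or a   [double negation]
    = a and e or a   [distribution]
    = a   [absorption]
E2: (e and not not (not (not c and e) and not (e and c)) or e and e) and not c
    = (e and not (not c and e or e and c) or e and e) and not c   [De Morgan]
    = (e and not e or e and e) and not c   [distribution]
    = e and not c   [distribution]
These differ: at a=1, c=1, e=1, E1 = 1 but E2 = 0.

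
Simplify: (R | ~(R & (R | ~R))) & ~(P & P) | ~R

(R | ~(R & (R | ~R))) & ~(P & P) | ~R
= (R | ~R) & ~(P & P) | ~R   [complement / identity]
= ~(P & P) | ~R   [complement / identity]
= ~P | ~R   [idempotence]

~P | ~R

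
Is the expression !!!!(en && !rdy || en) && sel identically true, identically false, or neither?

neither

!!!!(en && !rdy || en) && sel
= !!!!en && sel   (absorption)
= !!en && sel   (double negation)
= en && sel   (double negation)
This depends on en, sel, so it is not a constant.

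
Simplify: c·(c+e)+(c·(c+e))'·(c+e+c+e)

c·(c+e)+(c·(c+e))'·(c+e+c+e)
= c·(c+e)+c'·(c+e+c+e)   [absorption]
= c·(c+e)+c'·(c+e)   [idempotence]
= c+e   [distribution]

c+e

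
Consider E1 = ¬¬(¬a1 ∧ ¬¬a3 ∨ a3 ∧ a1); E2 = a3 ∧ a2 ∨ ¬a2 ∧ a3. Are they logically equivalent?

E1: ¬¬(¬a1 ∧ ¬¬a3 ∨ a3 ∧ a1)
    = ¬¬(¬a1 ∧ a3 ∨ a3 ∧ a1)   [double negation]
    = ¬¬a3   [distribution]
    = a3   [double negation]
E2: a3 ∧ a2 ∨ ¬a2 ∧ a3
    = a3   [distribution]
Both reduce to a3, so they are equivalent.

Yes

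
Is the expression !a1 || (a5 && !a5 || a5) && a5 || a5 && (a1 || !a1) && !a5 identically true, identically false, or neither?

!a1 || (a5 && !a5 || a5) && a5 || a5 && (a1 || !a1) && !a5
= !a1 || a5 && a5 || a5 && (a1 || !a1) && !a5   (complement / identity)
= !a1 || a5 && a5 || a5 && !a5   (complement / identity)
= !a1 || a5   (distribution)
This depends on a1, a5, so it is not a constant.

neither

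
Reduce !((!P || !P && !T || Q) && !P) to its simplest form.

P

!((!P || !P && !T || Q) && !P)
= !((!P || Q) && !P)   (absorption)
= !!P   (absorption)
= P   (double negation)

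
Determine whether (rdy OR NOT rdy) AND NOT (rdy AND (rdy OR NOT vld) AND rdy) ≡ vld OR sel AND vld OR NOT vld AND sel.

E1: (rdy OR NOT rdy) AND NOT (rdy AND (rdy OR NOT vld) AND rdy)
    = (rdy OR NOT rdy) AND NOT (rdy AND rdy)
    = NOT (rdy AND rdy)
    = NOT rdy
E2: vld OR sel AND vld OR NOT vld AND sel
    = vld OR sel
These differ: at rdy=1, sel=1, vld=0, E1 = 0 but E2 = 1.

No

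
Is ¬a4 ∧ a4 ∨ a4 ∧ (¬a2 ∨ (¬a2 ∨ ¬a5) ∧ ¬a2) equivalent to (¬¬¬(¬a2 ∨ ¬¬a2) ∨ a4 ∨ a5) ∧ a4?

E1: ¬a4 ∧ a4 ∨ a4 ∧ (¬a2 ∨ (¬a2 ∨ ¬a5) ∧ ¬a2)
    = ¬a4 ∧ a4 ∨ a4 ∧ (¬a2 ∨ ¬a2)   [absorption]
    = ¬a4 ∧ a4 ∨ a4 ∧ ¬a2   [idempotence]
    = a4 ∧ ¬a2   [complement / identity]
E2: (¬¬¬(¬a2 ∨ ¬¬a2) ∨ a4 ∨ a5) ∧ a4
    = (¬(¬a2 ∨ ¬¬a2) ∨ a4 ∨ a5) ∧ a4   [double negation]
    = (a2 ∧ ¬a2 ∨ a4 ∨ a5) ∧ a4   [De Morgan]
    = (a4 ∨ a5) ∧ a4   [complement / identity]
    = a4   [absorption]
These differ: at a2=1, a4=1, a5=1, E1 = 0 but E2 = 1.

No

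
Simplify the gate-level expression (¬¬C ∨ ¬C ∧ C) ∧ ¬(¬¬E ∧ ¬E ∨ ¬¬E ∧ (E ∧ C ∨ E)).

C ∧ ¬E

(¬¬C ∨ ¬C ∧ C) ∧ ¬(¬¬E ∧ ¬E ∨ ¬¬E ∧ (E ∧ C ∨ E))
= (¬¬C ∨ ¬C ∧ C) ∧ ¬(¬¬E ∧ ¬E ∨ ¬¬E ∧ E)   (absorption)
= (¬¬C ∨ ¬C ∧ C) ∧ ¬¬¬E   (distribution)
= ¬¬C ∧ ¬¬¬E   (complement / identity)
= ¬¬C ∧ ¬E   (double negation)
= C ∧ ¬E   (double negation)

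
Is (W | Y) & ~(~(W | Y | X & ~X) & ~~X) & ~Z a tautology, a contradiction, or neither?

neither

(W | Y) & ~(~(W | Y | X & ~X) & ~~X) & ~Z
= (W | Y) & ~(~(W | Y) & ~~X) & ~Z   (complement / identity)
= (W | Y) & (W | Y | ~X) & ~Z   (De Morgan)
= (W | Y) & ~Z   (absorption)
This depends on W, Y, Z, so it is not a constant.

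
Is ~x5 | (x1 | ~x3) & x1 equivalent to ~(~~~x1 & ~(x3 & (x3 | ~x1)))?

No

E1: ~x5 | (x1 | ~x3) & x1
    = ~x5 | x1   [absorption]
E2: ~(~~~x1 & ~(x3 & (x3 | ~x1)))
    = ~(~x1 & ~(x3 & (x3 | ~x1)))   [double negation]
    = ~(~x1 & ~x3)   [absorption]
    = x1 | x3   [De Morgan]
These differ: at x1=0, x3=0, x5=0, E1 = 1 but E2 = 0.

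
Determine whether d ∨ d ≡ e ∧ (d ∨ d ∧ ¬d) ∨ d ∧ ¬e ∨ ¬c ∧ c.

Yes

E1: d ∨ d
    = d   (idempotence)
E2: e ∧ (d ∨ d ∧ ¬d) ∨ d ∧ ¬e ∨ ¬c ∧ c
    = e ∧ d ∨ d ∧ ¬e ∨ ¬c ∧ c   (complement / identity)
    = d ∨ ¬c ∧ c   (distribution)
    = d   (complement / identity)
Both reduce to d, so they are equivalent.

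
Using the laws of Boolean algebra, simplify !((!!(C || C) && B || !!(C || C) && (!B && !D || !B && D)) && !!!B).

!C || B

!((!!(C || C) && B || !!(C || C) && (!B && !D || !B && D)) && !!!B)
= !((!!(C || C) && B || !!(C || C) && !B) && !!!B)
= !(!!(C || C) && !!!B)
= !(C || C) || !!B
= !C || !!B
= !C || B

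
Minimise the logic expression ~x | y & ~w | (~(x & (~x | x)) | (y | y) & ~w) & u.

~x | y & ~w

~x | y & ~w | (~(x & (~x | x)) | (y | y) & ~w) & u
= ~x | y & ~w | (~(x & (~x | x)) | y & ~w) & u
= ~x | y & ~w | (~x | y & ~w) & u
= ~x | y & ~w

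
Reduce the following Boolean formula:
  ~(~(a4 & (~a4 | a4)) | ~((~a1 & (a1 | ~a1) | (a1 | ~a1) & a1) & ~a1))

~(~(a4 & (~a4 | a4)) | ~((~a1 & (a1 | ~a1) | (a1 | ~a1) & a1) & ~a1))
= ~(~(a4 & (~a4 | a4)) | ~((a1 | ~a1) & ~a1))   — distribution
= ~(~(a4 & (~a4 | a4)) | ~~a1)   — complement / identity
= a4 & (~a4 | a4) & ~a1   — De Morgan
= a4 & ~a1   — complement / identity

a4 & ~a1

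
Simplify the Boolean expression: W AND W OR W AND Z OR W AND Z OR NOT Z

W OR NOT Z

W AND W OR W AND Z OR W AND Z OR NOT Z
= W AND W OR W AND Z OR NOT Z   — idempotence
= (W OR Z) AND W OR NOT Z   — distribution
= W OR NOT Z   — absorption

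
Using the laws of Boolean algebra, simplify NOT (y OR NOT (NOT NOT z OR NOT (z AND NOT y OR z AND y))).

NOT y

NOT (y OR NOT (NOT NOT z OR NOT (z AND NOT y OR z AND y)))
= NOT (y OR NOT (NOT NOT z OR NOT z))
= NOT (y OR NOT z AND z)
= NOT y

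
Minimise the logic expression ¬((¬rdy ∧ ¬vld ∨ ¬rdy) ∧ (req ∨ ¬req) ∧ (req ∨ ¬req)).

¬((¬rdy ∧ ¬vld ∨ ¬rdy) ∧ (req ∨ ¬req) ∧ (req ∨ ¬req))
= ¬((¬rdy ∧ ¬vld ∨ ¬rdy) ∧ (req ∨ ¬req))   (idempotence)
= ¬(¬rdy ∧ (req ∨ ¬req))   (absorption)
= ¬¬rdy   (complement / identity)
= rdy   (double negation)

rdy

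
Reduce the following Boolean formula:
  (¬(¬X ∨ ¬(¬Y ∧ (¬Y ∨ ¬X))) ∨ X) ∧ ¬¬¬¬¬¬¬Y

(¬(¬X ∨ ¬(¬Y ∧ (¬Y ∨ ¬X))) ∨ X) ∧ ¬¬¬¬¬¬¬Y
= (¬(¬X ∨ ¬¬Y) ∨ X) ∧ ¬¬¬¬¬¬¬Y   (absorption)
= (¬(¬X ∨ ¬¬Y) ∨ X) ∧ ¬¬¬¬¬Y   (double negation)
= (¬(¬X ∨ ¬¬Y) ∨ X) ∧ ¬¬¬Y   (double negation)
= (¬(¬X ∨ ¬¬Y) ∨ X) ∧ ¬Y   (double negation)
= (X ∧ ¬Y ∨ X) ∧ ¬Y   (De Morgan)
= X ∧ ¬Y   (absorption)

X ∧ ¬Y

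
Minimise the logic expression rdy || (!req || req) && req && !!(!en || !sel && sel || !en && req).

rdy || (!req || req) && req && !!(!en || !sel && sel || !en && req)
= rdy || (!req || req) && req && !!(!en || !en && req)   (complement / identity)
= rdy || (!req || req) && req && (!en || !en && req)   (double negation)
= rdy || (!req || req) && req && !en   (absorption)
= rdy || req && !en   (complement / identity)

rdy || req && !en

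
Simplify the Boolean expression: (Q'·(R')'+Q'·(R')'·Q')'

R'+Q

(Q'·(R')'+Q'·(R')'·Q')'
= (((R')'+(R')'·Q')·Q')'
= ((R')'·Q')'
= R'+Q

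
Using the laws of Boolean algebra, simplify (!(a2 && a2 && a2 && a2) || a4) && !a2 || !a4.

!a2 || !a4

(!(a2 && a2 && a2 && a2) || a4) && !a2 || !a4
= (!(a2 && a2) || a4) && !a2 || !a4   — idempotence
= (!a2 || a4) && !a2 || !a4   — idempotence
= !a2 || !a4   — absorption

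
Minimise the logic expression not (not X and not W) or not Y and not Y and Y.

X or W

not (not X and not W) or not Y and not Y and Y
= not (not X and not W) or not Y and Y   — idempotence
= not (not X and not W)   — complement / identity
= X or W   — De Morgan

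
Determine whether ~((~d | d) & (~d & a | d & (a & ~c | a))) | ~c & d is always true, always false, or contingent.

contingent

~((~d | d) & (~d & a | d & (a & ~c | a))) | ~c & d
= ~((~d | d) & (~d & a | d & a)) | ~c & d   — absorption
= ~((~d | d) & a) | ~c & d   — distribution
= ~a | ~c & d   — complement / identity
This depends on a, c, d, so it is not a constant.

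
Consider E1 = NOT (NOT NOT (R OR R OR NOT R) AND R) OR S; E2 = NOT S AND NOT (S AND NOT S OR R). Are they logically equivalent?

No

E1: NOT (NOT NOT (R OR R OR NOT R) AND R) OR S
    = NOT (NOT NOT (R OR NOT R) AND R) OR S   (idempotence)
    = NOT ((R OR NOT R) AND R) OR S   (double negation)
    = NOT R OR S   (complement / identity)
E2: NOT S AND NOT (S AND NOT S OR R)
    = NOT S AND NOT R   (complement / identity)
These differ: at R=0, S=1, E1 = 1 but E2 = 0.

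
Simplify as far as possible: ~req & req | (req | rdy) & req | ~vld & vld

req

~req & req | (req | rdy) & req | ~vld & vld
= ~req & req | req | ~vld & vld   [absorption]
= req | ~vld & vld   [complement / identity]
= req   [complement / identity]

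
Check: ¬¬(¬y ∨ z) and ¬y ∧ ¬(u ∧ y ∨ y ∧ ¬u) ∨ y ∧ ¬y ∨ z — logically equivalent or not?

E1: ¬¬(¬y ∨ z)
    = ¬y ∨ z   — double negation
E2: ¬y ∧ ¬(u ∧ y ∨ y ∧ ¬u) ∨ y ∧ ¬y ∨ z
    = ¬y ∧ ¬y ∨ y ∧ ¬y ∨ z   — distribution
    = ¬y ∨ z   — distribution
Both reduce to ¬y ∨ z, so they are equivalent.

Yes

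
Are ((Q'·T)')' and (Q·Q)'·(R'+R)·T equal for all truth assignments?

Yes

E1: ((Q'·T)')'
    = Q'·T   — double negation
E2: (Q·Q)'·(R'+R)·T
    = Q'·(R'+R)·T   — idempotence
    = Q'·T   — complement / identity
Both reduce to Q'·T, so they are equivalent.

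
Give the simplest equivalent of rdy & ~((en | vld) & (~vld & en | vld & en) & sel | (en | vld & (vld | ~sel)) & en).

rdy & ~((en | vld) & (~vld & en | vld & en) & sel | (en | vld & (vld | ~sel)) & en)
= rdy & ~((en | vld) & (~vld & en | vld & en) & sel | (en | vld) & en)
= rdy & ~((en | vld) & en & sel | (en | vld) & en)
= rdy & ~((en | vld) & en)
= rdy & ~en

rdy & ~en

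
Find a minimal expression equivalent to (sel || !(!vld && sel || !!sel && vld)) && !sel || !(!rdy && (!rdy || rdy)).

!sel || rdy

(sel || !(!vld && sel || !!sel && vld)) && !sel || !(!rdy && (!rdy || rdy))
= (sel || !(!vld && sel || sel && vld)) && !sel || !(!rdy && (!rdy || rdy))
= (sel || !sel) && !sel || !(!rdy && (!rdy || rdy))
= !sel || !(!rdy && (!rdy || rdy))
= !sel || !!rdy
= !sel || rdy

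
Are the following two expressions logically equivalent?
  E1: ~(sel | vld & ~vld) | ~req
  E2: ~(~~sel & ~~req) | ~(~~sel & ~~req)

Yes

E1: ~(sel | vld & ~vld) | ~req
    = ~sel | ~req
E2: ~(~~sel & ~~req) | ~(~~sel & ~~req)
    = ~(~~sel & ~~req)
    = ~sel | ~req
Both reduce to ~sel | ~req, so they are equivalent.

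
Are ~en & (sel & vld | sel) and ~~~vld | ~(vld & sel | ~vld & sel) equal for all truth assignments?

E1: ~en & (sel & vld | sel)
    = ~en & sel   — absorption
E2: ~~~vld | ~(vld & sel | ~vld & sel)
    = ~vld | ~(vld & sel | ~vld & sel)   — double negation
    = ~vld | ~sel   — distribution
These differ: at en=1, sel=0, vld=0, E1 = 0 but E2 = 1.

No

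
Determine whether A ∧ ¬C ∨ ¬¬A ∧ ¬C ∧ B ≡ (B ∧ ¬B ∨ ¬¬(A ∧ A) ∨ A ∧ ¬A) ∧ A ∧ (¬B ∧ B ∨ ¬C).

Yes

E1: A ∧ ¬C ∨ ¬¬A ∧ ¬C ∧ B
    = A ∧ ¬C ∨ A ∧ ¬C ∧ B   (double negation)
    = A ∧ ¬C   (absorption)
E2: (B ∧ ¬B ∨ ¬¬(A ∧ A) ∨ A ∧ ¬A) ∧ A ∧ (¬B ∧ B ∨ ¬C)
    = (B ∧ ¬B ∨ ¬¬(A ∧ A) ∨ A ∧ ¬A) ∧ A ∧ ¬C   (complement / identity)
    = (¬¬(A ∧ A) ∨ A ∧ ¬A) ∧ A ∧ ¬C   (complement / identity)
    = (A ∧ A ∨ A ∧ ¬A) ∧ A ∧ ¬C   (double negation)
    = A ∧ A ∧ ¬C   (distribution)
    = A ∧ ¬C   (idempotence)
Both reduce to A ∧ ¬C, so they are equivalent.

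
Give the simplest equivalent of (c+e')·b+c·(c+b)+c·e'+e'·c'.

(c+e')·b+c·(c+b)+c·e'+e'·c'
= (c+e')·b+c·(c+b)+e'   [distribution]
= (c+e')·b+c+e'   [absorption]
= c+e'   [absorption]

c+e'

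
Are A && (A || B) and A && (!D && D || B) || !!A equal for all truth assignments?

E1: A && (A || B)
    = A   — absorption
E2: A && (!D && D || B) || !!A
    = A && (!D && D || B) || A   — double negation
    = A && B || A   — complement / identity
    = A   — absorption
Both reduce to A, so they are equivalent.

Yes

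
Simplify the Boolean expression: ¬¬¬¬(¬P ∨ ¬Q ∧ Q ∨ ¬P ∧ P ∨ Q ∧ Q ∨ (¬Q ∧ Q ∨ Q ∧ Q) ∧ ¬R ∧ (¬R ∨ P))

¬¬¬¬(¬P ∨ ¬Q ∧ Q ∨ ¬P ∧ P ∨ Q ∧ Q ∨ (¬Q ∧ Q ∨ Q ∧ Q) ∧ ¬R ∧ (¬R ∨ P))
= ¬¬¬¬(¬P ∨ ¬Q ∧ Q ∨ ¬P ∧ P ∨ Q ∧ Q ∨ (¬Q ∧ Q ∨ Q ∧ Q) ∧ ¬R)   [absorption]
= ¬¬(¬P ∨ ¬Q ∧ Q ∨ ¬P ∧ P ∨ Q ∧ Q ∨ (¬Q ∧ Q ∨ Q ∧ Q) ∧ ¬R)   [double negation]
= ¬¬(¬P ∨ ¬Q ∧ Q ∨ Q ∧ Q ∨ (¬Q ∧ Q ∨ Q ∧ Q) ∧ ¬R)   [complement / identity]
= ¬¬(¬P ∨ ¬Q ∧ Q ∨ Q ∧ Q)   [absorption]
= ¬¬(¬P ∨ Q)   [distribution]
= ¬P ∨ Q   [double negation]

¬P ∨ Q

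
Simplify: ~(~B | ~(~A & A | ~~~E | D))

B & (~E | D)

~(~B | ~(~A & A | ~~~E | D))
= B & (~A & A | ~~~E | D)   (De Morgan)
= B & (~~~E | D)   (complement / identity)
= B & (~E | D)   (double negation)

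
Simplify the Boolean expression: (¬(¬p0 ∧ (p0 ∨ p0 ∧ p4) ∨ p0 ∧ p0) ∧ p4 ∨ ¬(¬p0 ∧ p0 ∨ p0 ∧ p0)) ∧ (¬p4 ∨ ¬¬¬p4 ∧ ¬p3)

(¬(¬p0 ∧ (p0 ∨ p0 ∧ p4) ∨ p0 ∧ p0) ∧ p4 ∨ ¬(¬p0 ∧ p0 ∨ p0 ∧ p0)) ∧ (¬p4 ∨ ¬¬¬p4 ∧ ¬p3)
= (¬(¬p0 ∧ p0 ∨ p0 ∧ p0) ∧ p4 ∨ ¬(¬p0 ∧ p0 ∨ p0 ∧ p0)) ∧ (¬p4 ∨ ¬¬¬p4 ∧ ¬p3)
= (¬(¬p0 ∧ p0 ∨ p0 ∧ p0) ∧ p4 ∨ ¬(¬p0 ∧ p0 ∨ p0 ∧ p0)) ∧ (¬p4 ∨ ¬p4 ∧ ¬p3)
= ¬(¬p0 ∧ p0 ∨ p0 ∧ p0) ∧ (¬p4 ∨ ¬p4 ∧ ¬p3)
= ¬(¬p0 ∧ p0 ∨ p0 ∧ p0) ∧ ¬p4
= ¬p0 ∧ ¬p4

¬p0 ∧ ¬p4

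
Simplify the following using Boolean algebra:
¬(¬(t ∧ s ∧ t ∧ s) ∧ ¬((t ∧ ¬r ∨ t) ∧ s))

¬(¬(t ∧ s ∧ t ∧ s) ∧ ¬((t ∧ ¬r ∨ t) ∧ s))
= ¬(¬(t ∧ s ∧ t ∧ s) ∧ ¬(t ∧ s))   (absorption)
= t ∧ s ∧ t ∧ s ∨ t ∧ s   (De Morgan)
= t ∧ s ∨ t ∧ s   (idempotence)
= t ∧ s   (idempotence)

t ∧ s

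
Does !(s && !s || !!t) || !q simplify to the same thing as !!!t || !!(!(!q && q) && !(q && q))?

E1: !(s && !s || !!t) || !q
    = !!!t || !q   [complement / identity]
    = !t || !q   [double negation]
E2: !!!t || !!(!(!q && q) && !(q && q))
    = !t || !!(!(!q && q) && !(q && q))   [double negation]
    = !t || !(!q && q || q && q)   [De Morgan]
    = !t || !q   [distribution]
Both reduce to !t || !q, so they are equivalent.

Yes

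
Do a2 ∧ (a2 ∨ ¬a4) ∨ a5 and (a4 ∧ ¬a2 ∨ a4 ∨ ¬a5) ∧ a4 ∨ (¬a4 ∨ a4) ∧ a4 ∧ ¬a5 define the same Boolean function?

No

E1: a2 ∧ (a2 ∨ ¬a4) ∨ a5
    = a2 ∨ a5   [absorption]
E2: (a4 ∧ ¬a2 ∨ a4 ∨ ¬a5) ∧ a4 ∨ (¬a4 ∨ a4) ∧ a4 ∧ ¬a5
    = (a4 ∨ ¬a5) ∧ a4 ∨ (¬a4 ∨ a4) ∧ a4 ∧ ¬a5   [absorption]
    = (a4 ∨ ¬a5) ∧ a4 ∨ a4 ∧ ¬a5   [complement / identity]
    = a4 ∨ a4 ∧ ¬a5   [absorption]
    = a4   [absorption]
These differ: at a2=1, a4=0, a5=1, E1 = 1 but E2 = 0.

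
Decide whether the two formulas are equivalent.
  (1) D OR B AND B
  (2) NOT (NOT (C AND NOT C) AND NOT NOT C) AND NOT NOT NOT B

No

E1: D OR B AND B
    = D OR B   — idempotence
E2: NOT (NOT (C AND NOT C) AND NOT NOT C) AND NOT NOT NOT B
    = (C AND NOT C OR NOT C) AND NOT NOT NOT B   — De Morgan
    = NOT C AND NOT NOT NOT B   — complement / identity
    = NOT C AND NOT B   — double negation
These differ: at B=1, C=1, D=1, E1 = 1 but E2 = 0.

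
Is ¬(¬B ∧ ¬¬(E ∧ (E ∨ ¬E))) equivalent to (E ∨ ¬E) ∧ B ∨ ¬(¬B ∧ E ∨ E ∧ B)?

E1: ¬(¬B ∧ ¬¬(E ∧ (E ∨ ¬E)))
    = ¬(¬B ∧ ¬¬E)   — complement / identity
    = B ∨ ¬E   — De Morgan
E2: (E ∨ ¬E) ∧ B ∨ ¬(¬B ∧ E ∨ E ∧ B)
    = B ∨ ¬(¬B ∧ E ∨ E ∧ B)   — complement / identity
    = B ∨ ¬E   — distribution
Both reduce to B ∨ ¬E, so they are equivalent.

Yes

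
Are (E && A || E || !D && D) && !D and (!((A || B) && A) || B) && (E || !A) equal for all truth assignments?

No

E1: (E && A || E || !D && D) && !D
    = (E && A || E) && !D   [complement / identity]
    = E && !D   [absorption]
E2: (!((A || B) && A) || B) && (E || !A)
    = (!A || B) && (E || !A)   [absorption]
    = B && E || !A   [distribution]
These differ: at A=0, B=1, D=1, E=1, E1 = 0 but E2 = 1.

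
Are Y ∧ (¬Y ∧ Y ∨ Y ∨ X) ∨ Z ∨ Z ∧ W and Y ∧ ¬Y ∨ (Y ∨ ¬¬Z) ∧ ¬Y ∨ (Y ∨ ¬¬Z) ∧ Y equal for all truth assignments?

Yes

E1: Y ∧ (¬Y ∧ Y ∨ Y ∨ X) ∨ Z ∨ Z ∧ W
    = Y ∧ (Y ∨ X) ∨ Z ∨ Z ∧ W   (complement / identity)
    = Y ∨ Z ∨ Z ∧ W   (absorption)
    = Y ∨ Z   (absorption)
E2: Y ∧ ¬Y ∨ (Y ∨ ¬¬Z) ∧ ¬Y ∨ (Y ∨ ¬¬Z) ∧ Y
    = Y ∧ ¬Y ∨ Y ∨ ¬¬Z   (distribution)
    = Y ∨ ¬¬Z   (complement / identity)
    = Y ∨ Z   (double negation)
Both reduce to Y ∨ Z, so they are equivalent.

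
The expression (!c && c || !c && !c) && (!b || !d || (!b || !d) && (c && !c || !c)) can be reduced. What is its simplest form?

(!c && c || !c && !c) && (!b || !d || (!b || !d) && (c && !c || !c))
= !c && (!b || !d || (!b || !d) && (c && !c || !c))
= !c && (!b || !d || (!b || !d) && !c)
= !c && (!b || !d)

!c && (!b || !d)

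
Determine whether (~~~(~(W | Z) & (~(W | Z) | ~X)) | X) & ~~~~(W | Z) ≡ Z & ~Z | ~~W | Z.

Yes

E1: (~~~(~(W | Z) & (~(W | Z) | ~X)) | X) & ~~~~(W | Z)
    = (~~~~(W | Z) | X) & ~~~~(W | Z)   [absorption]
    = ~~~~(W | Z)   [absorption]
    = ~~(W | Z)   [double negation]
    = W | Z   [double negation]
E2: Z & ~Z | ~~W | Z
    = Z & ~Z | W | Z   [double negation]
    = W | Z   [complement / identity]
Both reduce to W | Z, so they are equivalent.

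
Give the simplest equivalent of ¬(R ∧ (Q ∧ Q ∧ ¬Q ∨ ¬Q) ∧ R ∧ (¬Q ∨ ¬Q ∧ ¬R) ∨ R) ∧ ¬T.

¬R ∧ ¬T

¬(R ∧ (Q ∧ Q ∧ ¬Q ∨ ¬Q) ∧ R ∧ (¬Q ∨ ¬Q ∧ ¬R) ∨ R) ∧ ¬T
= ¬(R ∧ (Q ∧ Q ∧ ¬Q ∨ ¬Q) ∧ R ∧ ¬Q ∨ R) ∧ ¬T   — absorption
= ¬(R ∧ (Q ∧ ¬Q ∨ ¬Q) ∧ R ∧ ¬Q ∨ R) ∧ ¬T   — idempotence
= ¬(R ∧ ¬Q ∧ R ∧ ¬Q ∨ R) ∧ ¬T   — complement / identity
= ¬(R ∧ ¬Q ∨ R) ∧ ¬T   — idempotence
= ¬R ∧ ¬T   — absorption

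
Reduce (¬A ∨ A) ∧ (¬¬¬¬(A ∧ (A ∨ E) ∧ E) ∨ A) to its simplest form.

(¬A ∨ A) ∧ (¬¬¬¬(A ∧ (A ∨ E) ∧ E) ∨ A)
= (¬A ∨ A) ∧ (¬¬(A ∧ (A ∨ E) ∧ E) ∨ A)   — double negation
= (¬A ∨ A) ∧ (¬¬(A ∧ E) ∨ A)   — absorption
= (¬A ∨ A) ∧ (A ∧ E ∨ A)   — double negation
= A ∧ E ∨ A   — complement / identity
= A   — absorption

A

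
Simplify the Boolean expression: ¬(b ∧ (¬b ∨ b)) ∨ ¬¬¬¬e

¬(b ∧ (¬b ∨ b)) ∨ ¬¬¬¬e
= ¬(b ∧ (¬b ∨ b)) ∨ ¬¬e   (double negation)
= ¬b ∨ ¬¬e   (complement / identity)
= ¬b ∨ e   (double negation)

¬b ∨ e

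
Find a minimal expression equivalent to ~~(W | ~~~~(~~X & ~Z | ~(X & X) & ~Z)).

W | ~Z

~~(W | ~~~~(~~X & ~Z | ~(X & X) & ~Z))
= ~~(W | ~~~~(X & ~Z | ~(X & X) & ~Z))
= ~~(W | ~~(X & ~Z | ~(X & X) & ~Z))
= ~~(W | X & ~Z | ~(X & X) & ~Z)
= W | X & ~Z | ~(X & X) & ~Z
= W | X & ~Z | ~X & ~Z
= W | ~Z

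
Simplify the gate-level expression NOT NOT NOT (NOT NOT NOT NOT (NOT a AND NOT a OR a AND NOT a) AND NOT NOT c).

NOT NOT NOT (NOT NOT NOT NOT (NOT a AND NOT a OR a AND NOT a) AND NOT NOT c)
= NOT NOT NOT (NOT NOT NOT NOT NOT a AND NOT NOT c)   (distribution)
= NOT NOT NOT (NOT NOT NOT a AND NOT NOT c)   (double negation)
= NOT (NOT NOT NOT a AND NOT NOT c)   (double negation)
= NOT NOT a OR NOT c   (De Morgan)
= a OR NOT c   (double negation)

a OR NOT c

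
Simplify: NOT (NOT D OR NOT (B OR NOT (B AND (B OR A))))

D

NOT (NOT D OR NOT (B OR NOT (B AND (B OR A))))
= NOT (NOT D OR NOT (B OR NOT B))   — absorption
= D AND (B OR NOT B)   — De Morgan
= D   — complement / identity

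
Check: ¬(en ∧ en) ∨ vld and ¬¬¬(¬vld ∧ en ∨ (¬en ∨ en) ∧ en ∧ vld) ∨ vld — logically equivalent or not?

Yes

E1: ¬(en ∧ en) ∨ vld
    = ¬en ∨ vld
E2: ¬¬¬(¬vld ∧ en ∨ (¬en ∨ en) ∧ en ∧ vld) ∨ vld
    = ¬¬¬(¬vld ∧ en ∨ en ∧ vld) ∨ vld
    = ¬¬¬en ∨ vld
    = ¬en ∨ vld
Both reduce to ¬en ∨ vld, so they are equivalent.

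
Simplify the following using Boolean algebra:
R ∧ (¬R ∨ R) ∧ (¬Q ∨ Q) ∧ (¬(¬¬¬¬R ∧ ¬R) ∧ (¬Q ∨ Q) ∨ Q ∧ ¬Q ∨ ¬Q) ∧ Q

R ∧ (¬R ∨ R) ∧ (¬Q ∨ Q) ∧ (¬(¬¬¬¬R ∧ ¬R) ∧ (¬Q ∨ Q) ∨ Q ∧ ¬Q ∨ ¬Q) ∧ Q
= R ∧ (¬R ∨ R) ∧ (¬Q ∨ Q) ∧ (¬(¬¬¬¬R ∧ ¬R) ∧ (¬Q ∨ Q) ∨ ¬Q) ∧ Q   [complement / identity]
= R ∧ (¬R ∨ R) ∧ (¬Q ∨ Q) ∧ (¬(¬¬R ∧ ¬R) ∧ (¬Q ∨ Q) ∨ ¬Q) ∧ Q   [double negation]
= R ∧ (¬R ∨ R) ∧ (¬Q ∨ Q) ∧ ((¬R ∨ R) ∧ (¬Q ∨ Q) ∨ ¬Q) ∧ Q   [De Morgan]
= R ∧ (¬R ∨ R) ∧ (¬Q ∨ Q) ∧ Q   [absorption]
= R ∧ (¬R ∨ R) ∧ Q   [complement / identity]
= R ∧ Q   [complement / identity]

R ∧ Q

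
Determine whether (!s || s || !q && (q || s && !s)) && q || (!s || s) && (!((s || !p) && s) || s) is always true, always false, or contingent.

always true

(!s || s || !q && (q || s && !s)) && q || (!s || s) && (!((s || !p) && s) || s)
= (!s || s || !q && (q || s && !s)) && q || (!s || s) && (!s || s)
= (!s || s || !q && q) && q || (!s || s) && (!s || s)
= (!s || s || !q && q) && q || !s || s
= (!s || s) && q || !s || s
= !s || s
= true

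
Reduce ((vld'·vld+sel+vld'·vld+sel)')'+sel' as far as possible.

1

((vld'·vld+sel+vld'·vld+sel)')'+sel'
= ((vld'·vld+sel)')'+sel'   (idempotence)
= vld'·vld+sel+sel'   (double negation)
= sel+sel'   (complement / identity)
= 1   (complement)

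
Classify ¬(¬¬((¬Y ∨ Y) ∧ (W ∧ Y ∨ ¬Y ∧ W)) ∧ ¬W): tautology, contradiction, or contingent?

tautology

¬(¬¬((¬Y ∨ Y) ∧ (W ∧ Y ∨ ¬Y ∧ W)) ∧ ¬W)
= ¬(¬¬(W ∧ Y ∨ ¬Y ∧ W) ∧ ¬W)
= ¬(¬¬W ∧ ¬W)
= ¬W ∨ W
= True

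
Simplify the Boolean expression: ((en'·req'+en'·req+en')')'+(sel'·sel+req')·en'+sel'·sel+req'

((en'·req'+en'·req+en')')'+(sel'·sel+req')·en'+sel'·sel+req'
= ((en'·req'+en'·req+en')')'+sel'·sel+req'
= ((en'+en')')'+sel'·sel+req'
= en'+en'+sel'·sel+req'
= en'+en'+req'
= en'+req'

en'+req'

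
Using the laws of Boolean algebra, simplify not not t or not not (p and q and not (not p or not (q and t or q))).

t or p and q

not not t or not not (p and q and not (not p or not (q and t or q)))
= not not t or not not (p and q and not (not p or not q))   — absorption
= not not t or not not (p and q and p and q)   — De Morgan
= not not t or p and q and p and q   — double negation
= t or p and q and p and q   — double negation
= t or p and q   — idempotence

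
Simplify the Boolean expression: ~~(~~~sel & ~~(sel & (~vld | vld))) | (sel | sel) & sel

sel

~~(~~~sel & ~~(sel & (~vld | vld))) | (sel | sel) & sel
= ~~(~~~sel & ~~sel) | (sel | sel) & sel   [complement / identity]
= ~~(~~~sel & ~~sel) | sel & sel   [idempotence]
= ~(~~sel | ~sel) | sel & sel   [De Morgan]
= ~sel & sel | sel & sel   [De Morgan]
= sel   [distribution]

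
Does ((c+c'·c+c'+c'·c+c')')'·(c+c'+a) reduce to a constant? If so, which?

yes, True

((c+c'·c+c'+c'·c+c')')'·(c+c'+a)
= ((c+c'·c+c')')'·(c+c'+a)
= (c+c'·c+c')·(c+c'+a)
= (c+c')·(c+c'+a)
= c+c'
= 1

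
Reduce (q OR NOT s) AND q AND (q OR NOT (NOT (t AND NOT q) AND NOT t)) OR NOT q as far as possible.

(q OR NOT s) AND q AND (q OR NOT (NOT (t AND NOT q) AND NOT t)) OR NOT q
= (q OR NOT s) AND q AND (q OR t AND NOT q OR t) OR NOT q   [De Morgan]
= (q OR NOT s) AND q AND (q OR t) OR NOT q   [absorption]
= q AND (q OR t) OR NOT q   [absorption]
= q OR NOT q   [absorption]
= TRUE   [complement]

TRUE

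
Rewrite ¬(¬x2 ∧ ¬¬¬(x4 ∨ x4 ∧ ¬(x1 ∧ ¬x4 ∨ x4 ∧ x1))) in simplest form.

x2 ∨ x4

¬(¬x2 ∧ ¬¬¬(x4 ∨ x4 ∧ ¬(x1 ∧ ¬x4 ∨ x4 ∧ x1)))
= ¬(¬x2 ∧ ¬¬¬(x4 ∨ x4 ∧ ¬x1))   (distribution)
= ¬(¬x2 ∧ ¬(x4 ∨ x4 ∧ ¬x1))   (double negation)
= x2 ∨ x4 ∨ x4 ∧ ¬x1   (De Morgan)
= x2 ∨ x4   (absorption)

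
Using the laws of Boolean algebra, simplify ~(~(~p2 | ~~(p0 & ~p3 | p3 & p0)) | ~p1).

(~p2 | p0) & p1

~(~(~p2 | ~~(p0 & ~p3 | p3 & p0)) | ~p1)
= (~p2 | ~~(p0 & ~p3 | p3 & p0)) & p1
= (~p2 | ~~p0) & p1
= (~p2 | p0) & p1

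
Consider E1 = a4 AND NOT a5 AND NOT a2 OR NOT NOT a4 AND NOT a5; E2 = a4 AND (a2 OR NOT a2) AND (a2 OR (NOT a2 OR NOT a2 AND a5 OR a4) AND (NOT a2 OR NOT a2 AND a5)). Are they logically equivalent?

E1: a4 AND NOT a5 AND NOT a2 OR NOT NOT a4 AND NOT a5
    = a4 AND NOT a5 AND NOT a2 OR a4 AND NOT a5   — double negation
    = a4 AND NOT a5   — absorption
E2: a4 AND (a2 OR NOT a2) AND (a2 OR (NOT a2 OR NOT a2 AND a5 OR a4) AND (NOT a2 OR NOT a2 AND a5))
    = a4 AND (a2 OR NOT a2) AND (a2 OR NOT a2 OR NOT a2 AND a5)   — absorption
    = a4 AND (a2 OR NOT a2) AND (a2 OR NOT a2)   — absorption
    = a4 AND (a2 OR NOT a2)   — idempotence
    = a4   — complement / identity
These differ: at a2=0, a4=1, a5=1, E1 = 0 but E2 = 1.

No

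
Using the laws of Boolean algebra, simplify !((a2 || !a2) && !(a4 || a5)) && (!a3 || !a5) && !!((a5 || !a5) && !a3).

(a4 || a5) && !a3

!((a2 || !a2) && !(a4 || a5)) && (!a3 || !a5) && !!((a5 || !a5) && !a3)
= !!(a4 || a5) && (!a3 || !a5) && !!((a5 || !a5) && !a3)   [complement / identity]
= (a4 || a5) && (!a3 || !a5) && !!((a5 || !a5) && !a3)   [double negation]
= (a4 || a5) && (!a3 || !a5) && !!!a3   [complement / identity]
= (a4 || a5) && (!a3 || !a5) && !a3   [double negation]
= (a4 || a5) && !a3   [absorption]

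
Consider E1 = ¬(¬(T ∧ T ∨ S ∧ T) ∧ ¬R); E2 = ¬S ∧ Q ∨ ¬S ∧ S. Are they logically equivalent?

E1: ¬(¬(T ∧ T ∨ S ∧ T) ∧ ¬R)
    = T ∧ T ∨ S ∧ T ∨ R   — De Morgan
    = (T ∨ S) ∧ T ∨ R   — distribution
    = T ∨ R   — absorption
E2: ¬S ∧ Q ∨ ¬S ∧ S
    = ¬S ∧ Q   — complement / identity
These differ: at Q=0, R=1, S=1, T=1, E1 = 1 but E2 = 0.

No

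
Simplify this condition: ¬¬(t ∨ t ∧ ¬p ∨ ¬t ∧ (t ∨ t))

¬¬(t ∨ t ∧ ¬p ∨ ¬t ∧ (t ∨ t))
= ¬¬(t ∨ ¬t ∧ (t ∨ t))   [absorption]
= t ∨ ¬t ∧ (t ∨ t)   [double negation]
= t ∨ ¬t ∧ t   [idempotence]
= t   [complement / identity]

t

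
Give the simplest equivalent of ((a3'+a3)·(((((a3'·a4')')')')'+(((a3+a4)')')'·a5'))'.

((a3'+a3)·(((((a3'·a4')')')')'+(((a3+a4)')')'·a5'))'
= ((a3'+a3)·((((a3+a4)')')'+(((a3+a4)')')'·a5'))'   (De Morgan)
= ((a3'+a3)·(((a3+a4)')')')'   (absorption)
= ((((a3+a4)')')')'   (complement / identity)
= ((a3+a4)')'   (double negation)
= a3+a4   (double negation)

a3+a4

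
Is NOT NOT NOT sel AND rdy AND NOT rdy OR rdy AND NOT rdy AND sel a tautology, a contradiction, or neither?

NOT NOT NOT sel AND rdy AND NOT rdy OR rdy AND NOT rdy AND sel
= NOT sel AND rdy AND NOT rdy OR rdy AND NOT rdy AND sel   (double negation)
= rdy AND NOT rdy   (distribution)
= FALSE   (complement)

contradiction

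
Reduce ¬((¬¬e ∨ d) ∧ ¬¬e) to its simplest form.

¬e

¬((¬¬e ∨ d) ∧ ¬¬e)
= ¬¬¬e   (absorption)
= ¬e   (double negation)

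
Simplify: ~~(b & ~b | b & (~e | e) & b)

b

~~(b & ~b | b & (~e | e) & b)
= ~~(b & ~b | b & b)   (complement / identity)
= ~~b   (distribution)
= b   (double negation)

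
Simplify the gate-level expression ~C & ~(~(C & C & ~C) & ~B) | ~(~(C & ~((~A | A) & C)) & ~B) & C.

B

~C & ~(~(C & C & ~C) & ~B) | ~(~(C & ~((~A | A) & C)) & ~B) & C
= ~C & ~(~(C & ~C) & ~B) | ~(~(C & ~((~A | A) & C)) & ~B) & C
= ~C & ~(~(C & ~C) & ~B) | ~(~(C & ~C) & ~B) & C
= ~(~(C & ~C) & ~B)
= C & ~C | B
= B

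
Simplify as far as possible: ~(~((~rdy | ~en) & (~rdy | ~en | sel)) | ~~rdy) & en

~rdy & en

~(~((~rdy | ~en) & (~rdy | ~en | sel)) | ~~rdy) & en
= (~rdy | ~en) & (~rdy | ~en | sel) & ~rdy & en
= (~rdy | ~en) & ~rdy & en
= ~rdy & en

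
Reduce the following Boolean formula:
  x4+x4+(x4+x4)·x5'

x4+x4+(x4+x4)·x5'
= x4+x4
= x4

x4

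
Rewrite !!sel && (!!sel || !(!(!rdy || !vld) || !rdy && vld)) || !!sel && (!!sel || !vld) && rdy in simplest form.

!!sel && (!!sel || !(!(!rdy || !vld) || !rdy && vld)) || !!sel && (!!sel || !vld) && rdy
= !!sel && (!!sel || !(rdy && vld || !rdy && vld)) || !!sel && (!!sel || !vld) && rdy
= !!sel && (!!sel || !vld) || !!sel && (!!sel || !vld) && rdy
= !!sel && (!!sel || !vld)
= !!sel
= sel

sel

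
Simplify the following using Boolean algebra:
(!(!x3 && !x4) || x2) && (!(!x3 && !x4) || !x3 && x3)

x3 || x4

(!(!x3 && !x4) || x2) && (!(!x3 && !x4) || !x3 && x3)
= (!(!x3 && !x4) || x2) && !(!x3 && !x4)   — complement / identity
= !(!x3 && !x4)   — absorption
= x3 || x4   — De Morgan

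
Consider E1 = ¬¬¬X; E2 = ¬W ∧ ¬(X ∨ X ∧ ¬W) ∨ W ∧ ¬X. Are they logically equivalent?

E1: ¬¬¬X
    = ¬X   [double negation]
E2: ¬W ∧ ¬(X ∨ X ∧ ¬W) ∨ W ∧ ¬X
    = ¬W ∧ ¬X ∨ W ∧ ¬X   [absorption]
    = ¬X   [distribution]
Both reduce to ¬X, so they are equivalent.

Yes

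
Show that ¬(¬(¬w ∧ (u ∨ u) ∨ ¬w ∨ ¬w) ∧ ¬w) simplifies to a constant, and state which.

True

¬(¬(¬w ∧ (u ∨ u) ∨ ¬w ∨ ¬w) ∧ ¬w)
= ¬w ∧ (u ∨ u) ∨ ¬w ∨ ¬w ∨ w   — De Morgan
= ¬w ∧ (u ∨ u) ∨ ¬w ∨ w   — idempotence
= ¬w ∧ u ∨ ¬w ∨ w   — idempotence
= ¬w ∨ w   — absorption
= True   — complement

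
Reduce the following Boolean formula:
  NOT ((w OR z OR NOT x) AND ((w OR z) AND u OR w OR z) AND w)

NOT ((w OR z OR NOT x) AND ((w OR z) AND u OR w OR z) AND w)
= NOT ((w OR z OR NOT x) AND (w OR z) AND w)   — absorption
= NOT ((w OR z) AND w)   — absorption
= NOT w   — absorption

NOT w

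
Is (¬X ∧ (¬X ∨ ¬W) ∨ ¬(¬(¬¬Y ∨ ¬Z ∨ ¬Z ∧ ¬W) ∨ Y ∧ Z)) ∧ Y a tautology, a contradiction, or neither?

neither

(¬X ∧ (¬X ∨ ¬W) ∨ ¬(¬(¬¬Y ∨ ¬Z ∨ ¬Z ∧ ¬W) ∨ Y ∧ Z)) ∧ Y
= (¬X ∧ (¬X ∨ ¬W) ∨ ¬(¬(¬¬Y ∨ ¬Z) ∨ Y ∧ Z)) ∧ Y
= (¬X ∧ (¬X ∨ ¬W) ∨ ¬(¬Y ∧ Z ∨ Y ∧ Z)) ∧ Y
= (¬X ∧ (¬X ∨ ¬W) ∨ ¬Z) ∧ Y
= (¬X ∨ ¬Z) ∧ Y
This depends on X, Y, Z, so it is not a constant.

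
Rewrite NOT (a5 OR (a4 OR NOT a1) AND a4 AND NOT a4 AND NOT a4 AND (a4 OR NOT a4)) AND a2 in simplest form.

NOT a5 AND a2

NOT (a5 OR (a4 OR NOT a1) AND a4 AND NOT a4 AND NOT a4 AND (a4 OR NOT a4)) AND a2
= NOT (a5 OR a4 AND NOT a4 AND NOT a4 AND (a4 OR NOT a4)) AND a2   (absorption)
= NOT (a5 OR a4 AND NOT a4 AND NOT a4) AND a2   (complement / identity)
= NOT (a5 OR a4 AND NOT a4) AND a2   (idempotence)
= NOT a5 AND a2   (complement / identity)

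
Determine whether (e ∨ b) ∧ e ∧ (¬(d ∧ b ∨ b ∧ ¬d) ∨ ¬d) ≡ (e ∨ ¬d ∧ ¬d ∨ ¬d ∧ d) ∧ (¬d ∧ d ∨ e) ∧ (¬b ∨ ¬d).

Yes

E1: (e ∨ b) ∧ e ∧ (¬(d ∧ b ∨ b ∧ ¬d) ∨ ¬d)
    = (e ∨ b) ∧ e ∧ (¬b ∨ ¬d)   (distribution)
    = e ∧ (¬b ∨ ¬d)   (absorption)
E2: (e ∨ ¬d ∧ ¬d ∨ ¬d ∧ d) ∧ (¬d ∧ d ∨ e) ∧ (¬b ∨ ¬d)
    = (e ∨ ¬d) ∧ (¬d ∧ d ∨ e) ∧ (¬b ∨ ¬d)   (distribution)
    = (e ∨ ¬d) ∧ e ∧ (¬b ∨ ¬d)   (complement / identity)
    = e ∧ (¬b ∨ ¬d)   (absorption)
Both reduce to e ∧ (¬b ∨ ¬d), so they are equivalent.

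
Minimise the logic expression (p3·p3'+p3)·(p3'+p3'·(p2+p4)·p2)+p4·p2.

p4·p2

(p3·p3'+p3)·(p3'+p3'·(p2+p4)·p2)+p4·p2
= (p3·p3'+p3)·(p3'+p3'·p2)+p4·p2
= p3·(p3'+p3'·p2)+p4·p2
= p3·p3'+p4·p2
= p4·p2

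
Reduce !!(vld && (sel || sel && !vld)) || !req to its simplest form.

vld && sel || !req

!!(vld && (sel || sel && !vld)) || !req
= vld && (sel || sel && !vld) || !req   [double negation]
= vld && sel || !req   [absorption]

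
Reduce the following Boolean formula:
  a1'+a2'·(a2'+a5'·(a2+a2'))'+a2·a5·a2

a1'+a2·a5

a1'+a2'·(a2'+a5'·(a2+a2'))'+a2·a5·a2
= a1'+a2'·(a2'+a5')'+a2·a5·a2   — complement / identity
= a1'+a2'·a2·a5+a2·a5·a2   — De Morgan
= a1'+a2·a5   — distribution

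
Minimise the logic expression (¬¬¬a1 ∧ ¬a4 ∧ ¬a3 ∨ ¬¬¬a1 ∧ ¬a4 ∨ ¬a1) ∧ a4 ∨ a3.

¬a1 ∧ a4 ∨ a3

(¬¬¬a1 ∧ ¬a4 ∧ ¬a3 ∨ ¬¬¬a1 ∧ ¬a4 ∨ ¬a1) ∧ a4 ∨ a3
= (¬¬¬a1 ∧ ¬a4 ∨ ¬a1) ∧ a4 ∨ a3
= (¬a1 ∧ ¬a4 ∨ ¬a1) ∧ a4 ∨ a3
= ¬a1 ∧ a4 ∨ a3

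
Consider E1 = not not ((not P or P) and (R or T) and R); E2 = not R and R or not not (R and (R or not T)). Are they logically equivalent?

E1: not not ((not P or P) and (R or T) and R)
    = not not ((R or T) and R)
    = not not R
    = R
E2: not R and R or not not (R and (R or not T))
    = not R and R or not not R
    = not not R
    = R
Both reduce to R, so they are equivalent.

Yes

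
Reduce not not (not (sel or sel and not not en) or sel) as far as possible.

not not (not (sel or sel and not not en) or sel)
= not not (not (sel or sel and en) or sel)   — double negation
= not not (not sel or sel)   — absorption
= not sel or sel   — double negation
= True   — complement

True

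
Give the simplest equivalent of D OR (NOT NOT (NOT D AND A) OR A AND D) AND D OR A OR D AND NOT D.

D OR (NOT NOT (NOT D AND A) OR A AND D) AND D OR A OR D AND NOT D
= D OR (NOT D AND A OR A AND D) AND D OR A OR D AND NOT D
= D OR (NOT D AND A OR A AND D) AND D OR A
= D OR A AND D OR A
= D OR A

D OR A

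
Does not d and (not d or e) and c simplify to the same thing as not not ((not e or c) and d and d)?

E1: not d and (not d or e) and c
    = not d and c   — absorption
E2: not not ((not e or c) and d and d)
    = (not e or c) and d and d   — double negation
    = (not e or c) and d   — idempotence
These differ: at c=1, d=0, e=0, E1 = 1 but E2 = 0.

No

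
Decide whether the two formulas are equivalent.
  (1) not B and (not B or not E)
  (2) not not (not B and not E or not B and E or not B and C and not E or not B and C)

E1: not B and (not B or not E)
    = not B   — absorption
E2: not not (not B and not E or not B and E or not B and C and not E or not B and C)
    = not not (not B and not E or not B and E or not B and C)   — absorption
    = not not (not B or not B and C)   — distribution
    = not not not B   — absorption
    = not B   — double negation
Both reduce to not B, so they are equivalent.

Yes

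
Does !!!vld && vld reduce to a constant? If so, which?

!!!vld && vld
= !vld && vld   — double negation
= false   — complement

yes, False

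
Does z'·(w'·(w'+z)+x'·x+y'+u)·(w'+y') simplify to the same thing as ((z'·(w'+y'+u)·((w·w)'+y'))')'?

Yes

E1: z'·(w'·(w'+z)+x'·x+y'+u)·(w'+y')
    = z'·(w'+x'·x+y'+u)·(w'+y')   (absorption)
    = z'·(w'+y'+u)·(w'+y')   (complement / identity)
    = z'·(w'+y')   (absorption)
E2: ((z'·(w'+y'+u)·((w·w)'+y'))')'
    = ((z'·(w'+y'+u)·(w'+y'))')'   (idempotence)
    = z'·(w'+y'+u)·(w'+y')   (double negation)
    = z'·(w'+y')   (absorption)
Both reduce to z'·(w'+y'), so they are equivalent.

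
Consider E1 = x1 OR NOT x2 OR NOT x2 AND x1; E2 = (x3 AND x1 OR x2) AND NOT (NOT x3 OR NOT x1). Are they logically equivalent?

E1: x1 OR NOT x2 OR NOT x2 AND x1
    = x1 OR NOT x2   — absorption
E2: (x3 AND x1 OR x2) AND NOT (NOT x3 OR NOT x1)
    = (x3 AND x1 OR x2) AND x3 AND x1   — De Morgan
    = x3 AND x1   — absorption
These differ: at x1=0, x2=0, x3=0, E1 = 1 but E2 = 0.

No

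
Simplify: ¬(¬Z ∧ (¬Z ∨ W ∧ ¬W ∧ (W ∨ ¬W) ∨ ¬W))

¬(¬Z ∧ (¬Z ∨ W ∧ ¬W ∧ (W ∨ ¬W) ∨ ¬W))
= ¬(¬Z ∧ (¬Z ∨ W ∧ ¬W ∨ ¬W))   (complement / identity)
= ¬(¬Z ∧ (¬Z ∨ ¬W))   (complement / identity)
= ¬¬Z   (absorption)
= Z   (double negation)

Z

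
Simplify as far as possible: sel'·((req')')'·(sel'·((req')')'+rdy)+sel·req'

sel'·((req')')'·(sel'·((req')')'+rdy)+sel·req'
= sel'·((req')')'+sel·req'   — absorption
= sel'·req'+sel·req'   — double negation
= req'   — distribution

req'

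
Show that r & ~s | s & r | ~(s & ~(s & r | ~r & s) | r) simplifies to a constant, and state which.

r & ~s | s & r | ~(s & ~(s & r | ~r & s) | r)
= r | ~(s & ~(s & r | ~r & s) | r)   [distribution]
= r | ~(s & ~s | r)   [distribution]
= r | ~r   [complement / identity]
= 1   [complement]

1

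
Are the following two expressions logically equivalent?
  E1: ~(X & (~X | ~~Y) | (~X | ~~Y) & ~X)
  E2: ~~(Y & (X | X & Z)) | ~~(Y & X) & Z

E1: ~(X & (~X | ~~Y) | (~X | ~~Y) & ~X)
    = ~(~X | ~~Y)   (distribution)
    = X & ~Y   (De Morgan)
E2: ~~(Y & (X | X & Z)) | ~~(Y & X) & Z
    = ~~(Y & X) | ~~(Y & X) & Z   (absorption)
    = ~~(Y & X)   (absorption)
    = Y & X   (double negation)
These differ: at X=1, Y=0, Z=1, E1 = 1 but E2 = 0.

No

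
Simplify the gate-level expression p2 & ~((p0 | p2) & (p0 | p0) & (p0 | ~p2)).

p2 & ~p0

p2 & ~((p0 | p2) & (p0 | p0) & (p0 | ~p2))
= p2 & ~((p0 | p2) & (p0 | p0 & ~p2))   [distribution]
= p2 & ~((p0 | p2) & p0)   [absorption]
= p2 & ~p0   [absorption]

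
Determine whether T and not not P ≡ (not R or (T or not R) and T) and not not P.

No

E1: T and not not P
    = T and P   (double negation)
E2: (not R or (T or not R) and T) and not not P
    = (not R or T) and not not P   (absorption)
    = (not R or T) and P   (double negation)
These differ: at P=1, R=0, T=0, E1 = 0 but E2 = 1.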